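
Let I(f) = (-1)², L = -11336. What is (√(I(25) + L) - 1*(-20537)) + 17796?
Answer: 38333 + I*√11335 ≈ 38333.0 + 106.47*I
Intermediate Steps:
I(f) = 1
(√(I(25) + L) - 1*(-20537)) + 17796 = (√(1 - 11336) - 1*(-20537)) + 17796 = (√(-11335) + 20537) + 17796 = (I*√11335 + 20537) + 17796 = (20537 + I*√11335) + 17796 = 38333 + I*√11335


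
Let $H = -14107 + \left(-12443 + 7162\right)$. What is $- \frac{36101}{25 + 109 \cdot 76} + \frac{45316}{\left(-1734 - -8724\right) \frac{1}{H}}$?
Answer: $- \frac{3650214235931}{29039955} \approx -1.257 \cdot 10^{5}$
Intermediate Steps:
$H = -19388$ ($H = -14107 - 5281 = -19388$)
$- \frac{36101}{25 + 109 \cdot 76} + \frac{45316}{\left(-1734 - -8724\right) \frac{1}{H}} = - \frac{36101}{25 + 109 \cdot 76} + \frac{45316}{\left(-1734 - -8724\right) \frac{1}{-19388}} = - \frac{36101}{25 + 8284} + \frac{45316}{\left(-1734 + 8724\right) \left(- \frac{1}{19388}\right)} = - \frac{36101}{8309} + \frac{45316}{6990 \left(- \frac{1}{19388}\right)} = \left(-36101\right) \frac{1}{8309} + \frac{45316}{- \frac{3495}{9694}} = - \frac{36101}{8309} + 45316 \left(- \frac{9694}{3495}\right) = - \frac{36101}{8309} - \frac{439293304}{3495} = - \frac{3650214235931}{29039955}$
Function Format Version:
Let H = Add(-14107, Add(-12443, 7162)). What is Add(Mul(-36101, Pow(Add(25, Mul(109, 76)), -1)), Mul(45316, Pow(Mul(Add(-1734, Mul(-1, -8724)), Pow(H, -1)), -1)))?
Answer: Rational(-3650214235931, 29039955) ≈ -1.2570e+5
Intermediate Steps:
H = -19388 (H = Add(-14107, -5281) = -19388)
Add(Mul(-36101, Pow(Add(25, Mul(109, 76)), -1)), Mul(45316, Pow(Mul(Add(-1734, Mul(-1, -8724)), Pow(H, -1)), -1))) = Add(Mul(-36101, Pow(Add(25, Mul(109, 76)), -1)), Mul(45316, Pow(Mul(Add(-1734, Mul(-1, -8724)), Pow(-19388, -1)), -1))) = Add(Mul(-36101, Pow(Add(25, 8284), -1)), Mul(45316, Pow(Mul(Add(-1734, 8724), Rational(-1, 19388)), -1))) = Add(Mul(-36101, Pow(8309, -1)), Mul(45316, Pow(Mul(6990, Rational(-1, 19388)), -1))) = Add(Mul(-36101, Rational(1, 8309)), Mul(45316, Pow(Rational(-3495, 9694), -1))) = Add(Rational(-36101, 8309), Mul(45316, Rational(-9694, 3495))) = Add(Rational(-36101, 8309), Rational(-439293304, 3495)) = Rational(-3650214235931, 29039955)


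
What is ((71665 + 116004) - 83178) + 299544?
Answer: 404035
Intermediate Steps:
((71665 + 116004) - 83178) + 299544 = (187669 - 83178) + 299544 = 104491 + 299544 = 404035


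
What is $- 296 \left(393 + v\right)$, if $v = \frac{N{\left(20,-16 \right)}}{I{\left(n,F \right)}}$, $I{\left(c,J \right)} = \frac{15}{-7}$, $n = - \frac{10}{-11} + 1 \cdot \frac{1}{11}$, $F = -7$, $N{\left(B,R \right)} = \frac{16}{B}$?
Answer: $- \frac{8716312}{75} \approx -1.1622 \cdot 10^{5}$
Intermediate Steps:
$n = 1$ ($n = \left(-10\right) \left(- \frac{1}{11}\right) + 1 \cdot \frac{1}{11} = \frac{10}{11} + \frac{1}{11} = 1$)
$I{\left(c,J \right)} = - \frac{15}{7}$ ($I{\left(c,J \right)} = 15 \left(- \frac{1}{7}\right) = - \frac{15}{7}$)
$v = - \frac{28}{75}$ ($v = \frac{16 \cdot \frac{1}{20}}{- \frac{15}{7}} = 16 \cdot \frac{1}{20} \left(- \frac{7}{15}\right) = \frac{4}{5} \left(- \frac{7}{15}\right) = - \frac{28}{75} \approx -0.37333$)
$- 296 \left(393 + v\right) = - 296 \left(393 - \frac{28}{75}\right) = \left(-296\right) \frac{29447}{75} = - \frac{8716312}{75}$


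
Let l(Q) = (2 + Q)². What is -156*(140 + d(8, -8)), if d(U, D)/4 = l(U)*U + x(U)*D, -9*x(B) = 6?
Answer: -524368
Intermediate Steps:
x(B) = -⅔ (x(B) = -⅑*6 = -⅔)
d(U, D) = -8*D/3 + 4*U*(2 + U)² (d(U, D) = 4*((2 + U)²*U - 2*D/3) = 4*(U*(2 + U)² - 2*D/3) = 4*(-2*D/3 + U*(2 + U)²) = -8*D/3 + 4*U*(2 + U)²)
-156*(140 + d(8, -8)) = -156*(140 + (-8/3*(-8) + 4*8*(2 + 8)²)) = -156*(140 + (64/3 + 4*8*10²)) = -156*(140 + (64/3 + 4*8*100)) = -156*(140 + (64/3 + 3200)) = -156*(140 + 9664/3) = -156*10084/3 = -524368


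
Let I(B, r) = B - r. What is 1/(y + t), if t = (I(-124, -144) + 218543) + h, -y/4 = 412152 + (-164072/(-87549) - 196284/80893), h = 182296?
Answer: -7082101257/8836669112554013 ≈ -8.0144e-7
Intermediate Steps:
y = -11675593140333776/7082101257 (y = -4*(412152 + (-164072/(-87549) - 196284/80893)) = -4*(412152 + (-164072*(-1/87549) - 196284*1/80893)) = -4*(412152 + (164072/87549 - 196284/80893)) = -4*(412152 - 3912191620/7082101257) = -4*2918898285083444/7082101257 = -11675593140333776/7082101257 ≈ -1.6486e+6)
t = 400859 (t = ((-124 - 1*(-144)) + 218543) + 182296 = ((-124 + 144) + 218543) + 182296 = (20 + 218543) + 182296 = 218563 + 182296 = 400859)
1/(y + t) = 1/(-11675593140333776/7082101257 + 400859) = 1/(-8836669112554013/7082101257) = -7082101257/8836669112554013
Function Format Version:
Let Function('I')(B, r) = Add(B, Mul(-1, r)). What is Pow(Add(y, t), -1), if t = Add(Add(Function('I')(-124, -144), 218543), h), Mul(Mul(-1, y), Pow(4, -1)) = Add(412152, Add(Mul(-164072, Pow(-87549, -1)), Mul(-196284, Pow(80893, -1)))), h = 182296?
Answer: Rational(-7082101257, 8836669112554013) ≈ -8.0144e-7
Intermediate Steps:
y = Rational(-11675593140333776, 7082101257) (y = Mul(-4, Add(412152, Add(Mul(-164072, Pow(-87549, -1)), Mul(-196284, Pow(80893, -1))))) = Mul(-4, Add(412152, Add(Mul(-164072, Rational(-1, 87549)), Mul(-196284, Rational(1, 80893))))) = Mul(-4, Add(412152, Add(Rational(164072, 87549), Rational(-196284, 80893)))) = Mul(-4, Add(412152, Rational(-3912191620, 7082101257))) = Mul(-4, Rational(2918898285083444, 7082101257)) = Rational(-11675593140333776, 7082101257) ≈ -1.6486e+6)
t = 400859 (t = Add(Add(Add(-124, Mul(-1, -144)), 218543), 182296) = Add(Add(Add(-124, 144), 218543), 182296) = Add(Add(20, 218543), 182296) = Add(218563, 182296) = 400859)
Pow(Add(y, t), -1) = Pow(Add(Rational(-11675593140333776, 7082101257), 400859), -1) = Pow(Rational(-8836669112554013, 7082101257), -1) = Rational(-7082101257, 8836669112554013)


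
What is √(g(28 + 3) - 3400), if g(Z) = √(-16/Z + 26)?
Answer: √(-3267400 + 31*√24490)/31 ≈ 58.266*I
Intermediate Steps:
g(Z) = √(26 - 16/Z)
√(g(28 + 3) - 3400) = √(√(26 - 16/(28 + 3)) - 3400) = √(√(26 - 16/31) - 3400) = √(√(790/31) - 3400) = √(√24490/31 - 3400) = √(-3400 + √24490/31)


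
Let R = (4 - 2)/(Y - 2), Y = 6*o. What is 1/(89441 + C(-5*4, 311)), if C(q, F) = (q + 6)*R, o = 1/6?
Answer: 1/89469 ≈ 1.1177e-5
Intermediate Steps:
o = 1/6 ≈ 0.16667
Y = 1 (Y = 6*(1/6) = 1)
R = -2 (R = (4 - 2)/(1 - 2) = 2/(-1) = 2*(-1) = -2)
C(q, F) = -12 - 2*q (C(q, F) = (q + 6)*(-2) = (6 + q)*(-2) = -12 - 2*q)
1/(89441 + C(-5*4, 311)) = 1/(89441 + (-12 - (-10)*4)) = 1/(89441 + (-12 - 2*(-20))) = 1/(89441 + (-12 + 40)) = 1/(89441 + 28) = 1/89469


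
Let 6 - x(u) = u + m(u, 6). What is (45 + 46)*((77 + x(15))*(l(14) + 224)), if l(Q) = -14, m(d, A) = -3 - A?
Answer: 1471470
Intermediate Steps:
x(u) = 15 - u (x(u) = 6 - (u + (-3 - 1*6)) = 6 - (u + (-3 - 6)) = 6 - (u - 9) = 6 - (-9 + u) = 6 + (9 - u) = 15 - u)
(45 + 46)*((77 + x(15))*(l(14) + 224)) = (45 + 46)*((77 + (15 - 1*15))*(-14 + 224)) = 91*((77 + (15 - 15))*210) = 91*((77 + 0)*210) = 91*(77*210) = 91*16170 = 1471470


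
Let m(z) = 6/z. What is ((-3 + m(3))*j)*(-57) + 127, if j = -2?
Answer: 13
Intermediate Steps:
((-3 + m(3))*j)*(-57) + 127 = ((-3 + 6/3)*(-2))*(-57) + 127 = ((-3 + 6*(⅓))*(-2))*(-57) + 127 = ((-3 + 2)*(-2))*(-57) + 127 = -1*(-2)*(-57) + 127 = 2*(-57) + 127 = -114 + 127 = 13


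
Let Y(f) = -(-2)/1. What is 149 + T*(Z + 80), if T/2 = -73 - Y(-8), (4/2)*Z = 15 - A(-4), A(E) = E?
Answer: -13276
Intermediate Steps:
Y(f) = 2 (Y(f) = -(-2) = -1*(-2) = 2)
Z = 19/2 (Z = (15 - 1*(-4))/2 = (15 + 4)/2 = (½)*19 = 19/2 ≈ 9.5000)
T = -150 (T = 2*(-73 - 1*2) = 2*(-73 - 2) = 2*(-75) = -150)
149 + T*(Z + 80) = 149 - 150*(19/2 + 80) = 149 - 150*179/2 = 149 - 13425 = -13276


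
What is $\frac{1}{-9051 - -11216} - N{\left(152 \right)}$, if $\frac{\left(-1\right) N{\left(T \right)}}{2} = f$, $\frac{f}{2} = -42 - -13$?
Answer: $- \frac{251139}{2165} \approx -116.0$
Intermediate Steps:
$f = -58$ ($f = 2 \left(-42 - -13\right) = 2 \left(-42 + 13\right) = 2 \left(-29\right) = -58$)
$N{\left(T \right)} = 116$ ($N{\left(T \right)} = \left(-2\right) \left(-58\right) = 116$)
$\frac{1}{-9051 - -11216} - N{\left(152 \right)} = \frac{1}{-9051 - -11216} - 116 = \frac{1}{-9051 + 11216} - 116 = \frac{1}{2165} - 116 = - \frac{251139}{2165}$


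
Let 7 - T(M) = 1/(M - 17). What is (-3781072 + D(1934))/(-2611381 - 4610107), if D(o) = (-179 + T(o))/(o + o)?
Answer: 28036482842557/53547015774528 ≈ 0.52359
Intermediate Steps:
T(M) = 7 - 1/(-17 + M) (T(M) = 7 - 1/(M - 17) = 7 - 1/(-17 + M))
D(o) = (-179 + (-120 + 7*o)/(-17 + o))/(2*o) (D(o) = (-179 + (-120 + 7*o)/(-17 + o))/(o + o) = (-179 + (-120 + 7*o)/(-17 + o))/((2*o)) = (-179 + (-120 + 7*o)/(-17 + o))*(1/(2*o)) = (-179 + (-120 + 7*o)/(-17 + o))/(2*o))
(-3781072 + D(1934))/(-2611381 - 4610107) = (-3781072 + (1/2)*(2923 - 172*1934)/(1934*(-17 + 1934)))/(-2611381 - 4610107) = (-3781072 + (1/2)*(1/1934)*(2923 - 332648)/1917)/(-7221488) = (-3781072 + (1/2)*(1/1934)*(1/1917)*(-329725))*(-1/7221488) = (-3781072 - 329725/7414956)*(-1/7221488) = -28036482842557/7414956*(-1/7221488) = 28036482842557/53547015774528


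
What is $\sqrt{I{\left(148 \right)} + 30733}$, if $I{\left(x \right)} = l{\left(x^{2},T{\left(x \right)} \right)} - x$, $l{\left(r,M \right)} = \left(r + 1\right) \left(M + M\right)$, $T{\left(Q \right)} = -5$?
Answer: $i \sqrt{188465} \approx 434.13 i$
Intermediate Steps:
$l{\left(r,M \right)} = 2 M \left(1 + r\right)$ ($l{\left(r,M \right)} = \left(1 + r\right) 2 M = 2 M \left(1 + r\right)$)
$I{\left(x \right)} = -10 - x - 10 x^{2}$ ($I{\left(x \right)} = 2 \left(-5\right) \left(1 + x^{2}\right) - x = \left(-10 - 10 x^{2}\right) - x = -10 - x - 10 x^{2}$)
$\sqrt{I{\left(148 \right)} + 30733} = \sqrt{\left(-10 - 148 - 10 \cdot 148^{2}\right) + 30733} = \sqrt{\left(-10 - 148 - 219040\right) + 30733} = \sqrt{-219198 + 30733} = \sqrt{-188465} = i \sqrt{188465}$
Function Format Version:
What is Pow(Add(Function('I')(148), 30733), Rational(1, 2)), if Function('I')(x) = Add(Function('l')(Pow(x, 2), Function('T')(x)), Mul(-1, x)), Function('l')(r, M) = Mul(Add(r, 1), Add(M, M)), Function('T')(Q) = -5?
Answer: Mul(I, Pow(188465, Rational(1, 2))) ≈ Mul(434.13, I)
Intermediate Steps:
Function('l')(r, M) = Mul(2, M, Add(1, r)) (Function('l')(r, M) = Mul(Add(1, r), Mul(2, M)) = Mul(2, M, Add(1, r)))
Function('I')(x) = Add(-10, Mul(-1, x), Mul(-10, Pow(x, 2))) (Function('I')(x) = Add(Mul(2, -5, Add(1, Pow(x, 2))), Mul(-1, x)) = Add(Add(-10, Mul(-10, Pow(x, 2))), Mul(-1, x)) = Add(-10, Mul(-1, x), Mul(-10, Pow(x, 2))))
Pow(Add(Function('I')(148), 30733), Rational(1, 2)) = Pow(Add(Add(-10, Mul(-1, 148), Mul(-10, Pow(148, 2))), 30733), Rational(1, 2)) = Pow(Add(Add(-10, -148, Mul(-10, 21904)), 30733), Rational(1, 2)) = Pow(Add(Add(-10, -148, -219040), 30733), Rational(1, 2)) = Pow(Add(-219198, 30733), Rational(1, 2)) = Pow(-188465, Rational(1, 2)) = Mul(I, Pow(188465, Rational(1, 2)))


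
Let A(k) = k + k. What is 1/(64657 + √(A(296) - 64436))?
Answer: 64657/4180591493 - 2*I*√15961/4180591493 ≈ 1.5466e-5 - 6.044e-8*I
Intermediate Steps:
A(k) = 2*k
1/(64657 + √(A(296) - 64436)) = 1/(64657 + √(2*296 - 64436)) = 1/(64657 + √(592 - 64436)) = 1/(64657 + √(-63844)) = 1/(64657 + 2*I*√15961)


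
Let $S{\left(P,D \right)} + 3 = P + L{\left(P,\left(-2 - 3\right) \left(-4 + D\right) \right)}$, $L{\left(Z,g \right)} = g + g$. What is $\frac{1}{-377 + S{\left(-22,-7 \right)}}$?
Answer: $- \frac{1}{292} \approx -0.0034247$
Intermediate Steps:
$L{\left(Z,g \right)} = 2 g$
$S{\left(P,D \right)} = 37 + P - 10 D$ ($S{\left(P,D \right)} = -3 + \left(P + 2 \left(-2 - 3\right) \left(-4 + D\right)\right) = -3 + \left(P + 2 \left(- 5 \left(-4 + D\right)\right)\right) = -3 + \left(P + 2 \left(20 - 5 D\right)\right) = -3 - \left(-40 - P + 10 D\right) = -3 + \left(40 + P - 10 D\right) = 37 + P - 10 D$)
$\frac{1}{-377 + S{\left(-22,-7 \right)}} = \frac{1}{-377 - -85} = \frac{1}{-377 + \left(37 - 22 + 70\right)} = \frac{1}{-377 + 85} = \frac{1}{-292} = - \frac{1}{292}$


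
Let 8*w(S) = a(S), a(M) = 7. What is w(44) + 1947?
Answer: 15583/8 ≈ 1947.9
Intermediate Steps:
w(S) = 7/8 (w(S) = (1/8)*7 = 7/8)
w(44) + 1947 = 7/8 + 1947 = 15583/8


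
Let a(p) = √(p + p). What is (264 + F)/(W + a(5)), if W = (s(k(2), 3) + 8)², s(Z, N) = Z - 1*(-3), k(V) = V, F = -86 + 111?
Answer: 48841/28551 - 289*√10/28551 ≈ 1.6786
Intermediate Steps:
F = 25
a(p) = √2*√p (a(p) = √(2*p) = √2*√p)
s(Z, N) = 3 + Z (s(Z, N) = Z + 3 = 3 + Z)
W = 169 (W = ((3 + 2) + 8)² = (5 + 8)² = 13² = 169)
(264 + F)/(W + a(5)) = (264 + 25)/(169 + √2*√5) = 289/(169 + √10)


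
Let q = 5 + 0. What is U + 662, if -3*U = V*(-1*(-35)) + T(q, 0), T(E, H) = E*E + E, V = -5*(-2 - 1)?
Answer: 477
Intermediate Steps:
q = 5
V = 15 (V = -5*(-3) = 15)
T(E, H) = E + E² (T(E, H) = E² + E = E + E²)
U = -185 (U = -(15*(-1*(-35)) + 5*(1 + 5))/3 = -(15*35 + 5*6)/3 = -(525 + 30)/3 = -⅓*555 = -185)
U + 662 = -185 + 662 = 477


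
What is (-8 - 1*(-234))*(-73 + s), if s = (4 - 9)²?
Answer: -10848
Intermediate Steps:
s = 25 (s = (-5)² = 25)
(-8 - 1*(-234))*(-73 + s) = (-8 - 1*(-234))*(-73 + 25) = (-8 + 234)*(-48) = 226*(-48) = -10848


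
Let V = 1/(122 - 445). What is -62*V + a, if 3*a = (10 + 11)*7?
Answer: 15889/323 ≈ 49.192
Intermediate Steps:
a = 49 (a = ((10 + 11)*7)/3 = (21*7)/3 = (⅓)*147 = 49)
V = -1/323 (V = 1/(-323) = -1/323 ≈ -0.0030960)
-62*V + a = -62*(-1/323) + 49 = 62/323 + 49 = 15889/323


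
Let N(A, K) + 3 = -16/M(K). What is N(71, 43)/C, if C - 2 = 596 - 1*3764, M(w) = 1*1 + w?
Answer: 37/34826 ≈ 0.0010624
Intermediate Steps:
M(w) = 1 + w
N(A, K) = -3 - 16/(1 + K)
C = -3166 (C = 2 + (596 - 1*3764) = 2 + (596 - 3764) = 2 - 3168 = -3166)
N(71, 43)/C = ((-19 - 3*43)/(1 + 43))/(-3166) = ((-19 - 129)/44)*(-1/3166) = ((1/44)*(-148))*(-1/3166) = -37/11*(-1/3166) = 37/34826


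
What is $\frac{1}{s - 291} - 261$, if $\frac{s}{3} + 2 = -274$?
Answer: $- \frac{292060}{1119} \approx -261.0$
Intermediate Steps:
$s = -828$ ($s = -6 + 3 \left(-274\right) = -6 - 822 = -828$)
$\frac{1}{s - 291} - 261 = \frac{1}{-828 - 291} - 261 = \frac{1}{-1119} - 261 = - \frac{1}{1119} - 261 = - \frac{292060}{1119}$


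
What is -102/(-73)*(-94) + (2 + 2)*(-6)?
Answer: -11340/73 ≈ -155.34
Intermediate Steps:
-102/(-73)*(-94) + (2 + 2)*(-6) = -102*(-1/73)*(-94) + 4*(-6) = (102/73)*(-94) - 24 = -9588/73 - 24 = -11340/73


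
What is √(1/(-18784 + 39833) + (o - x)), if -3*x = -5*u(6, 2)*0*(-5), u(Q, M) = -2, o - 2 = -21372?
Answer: 3*I*√1052022305369/21049 ≈ 146.18*I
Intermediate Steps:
o = -21370 (o = 2 - 21372 = -21370)
x = 0 (x = -(-(-10)*0)*(-5)/3 = -(-5*0)*(-5)/3 = -0*(-5) = -⅓*0 = 0)
√(1/(-18784 + 39833) + (o - x)) = √(1/(-18784 + 39833) + (-21370 - 1*0)) = √(1/21049 + (-21370 + 0)) = √(1/21049 - 21370) = √(-449817129/21049) = 3*I*√1052022305369/21049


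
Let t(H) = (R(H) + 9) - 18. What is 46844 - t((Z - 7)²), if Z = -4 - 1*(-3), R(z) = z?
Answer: 46789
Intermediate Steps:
Z = -1 (Z = -4 + 3 = -1)
t(H) = -9 + H (t(H) = (H + 9) - 18 = (9 + H) - 18 = -9 + H)
46844 - t((Z - 7)²) = 46844 - (-9 + (-1 - 7)²) = 46844 - (-9 + (-8)²) = 46844 - (-9 + 64) = 46844 - 1*55 = 46844 - 55 = 46789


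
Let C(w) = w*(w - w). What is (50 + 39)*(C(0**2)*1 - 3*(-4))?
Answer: 1068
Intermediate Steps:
C(w) = 0 (C(w) = w*0 = 0)
(50 + 39)*(C(0**2)*1 - 3*(-4)) = (50 + 39)*(0*1 - 3*(-4)) = 89*(0 + 12) = 89*12 = 1068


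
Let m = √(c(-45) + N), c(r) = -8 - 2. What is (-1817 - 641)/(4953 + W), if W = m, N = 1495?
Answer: -2029079/4088454 + 1229*√165/4088454 ≈ -0.49243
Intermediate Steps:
c(r) = -10
m = 3*√165 (m = √(-10 + 1495) = √1485 = 3*√165 ≈ 38.536)
W = 3*√165 ≈ 38.536
(-1817 - 641)/(4953 + W) = (-1817 - 641)/(4953 + 3*√165) = -2458/(4953 + 3*√165)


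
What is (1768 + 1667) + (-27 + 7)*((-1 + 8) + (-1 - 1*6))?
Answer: 3435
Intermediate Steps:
(1768 + 1667) + (-27 + 7)*((-1 + 8) + (-1 - 1*6)) = 3435 - 20*(7 + (-1 - 6)) = 3435 - 20*(7 - 7) = 3435 - 20*0 = 3435 + 0 = 3435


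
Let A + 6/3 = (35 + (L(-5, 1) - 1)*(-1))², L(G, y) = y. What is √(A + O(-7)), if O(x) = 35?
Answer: √1258 ≈ 35.468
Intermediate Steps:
A = 1223 (A = -2 + (35 + (1 - 1)*(-1))² = -2 + (35 + 0*(-1))² = -2 + (35 + 0)² = -2 + 35² = -2 + 1225 = 1223)
√(A + O(-7)) = √(1223 + 35) = √1258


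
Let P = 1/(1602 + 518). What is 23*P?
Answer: 23/2120 ≈ 0.010849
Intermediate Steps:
P = 1/2120 ≈ 0.00047170
23*P = 23*(1/2120) = 23/2120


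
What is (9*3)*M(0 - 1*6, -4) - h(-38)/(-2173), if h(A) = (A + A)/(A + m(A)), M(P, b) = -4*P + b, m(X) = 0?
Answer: 1173422/2173 ≈ 540.00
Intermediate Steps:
M(P, b) = b - 4*P
h(A) = 2 (h(A) = (A + A)/(A + 0) = (2*A)/A = 2)
(9*3)*M(0 - 1*6, -4) - h(-38)/(-2173) = (9*3)*(-4 - 4*(0 - 1*6)) - 2/(-2173) = 27*(-4 - 4*(0 - 6)) - 2*(-1)/2173 = 27*(-4 - 4*(-6)) - 1*(-2/2173) = 27*(-4 + 24) + 2/2173 = 27*20 + 2/2173 = 540 + 2/2173 = 1173422/2173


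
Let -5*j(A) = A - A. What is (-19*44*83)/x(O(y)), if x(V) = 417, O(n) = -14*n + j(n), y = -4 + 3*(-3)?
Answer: -69388/417 ≈ -166.40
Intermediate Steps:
j(A) = 0 (j(A) = -(A - A)/5 = -⅕*0 = 0)
y = -13 (y = -4 - 9 = -13)
O(n) = -14*n (O(n) = -14*n + 0 = -14*n)
(-19*44*83)/x(O(y)) = (-19*44*83)/417 = -836*83*(1/417) = -69388*1/417 = -69388/417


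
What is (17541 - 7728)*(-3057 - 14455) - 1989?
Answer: -171847245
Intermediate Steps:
(17541 - 7728)*(-3057 - 14455) - 1989 = 9813*(-17512) - 1989 = -171845256 - 1989 = -171847245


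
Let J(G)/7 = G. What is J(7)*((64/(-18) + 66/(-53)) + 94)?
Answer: 2084852/477 ≈ 4370.8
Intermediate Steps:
J(G) = 7*G
J(7)*((64/(-18) + 66/(-53)) + 94) = (7*7)*((64/(-18) + 66/(-53)) + 94) = 49*((64*(-1/18) + 66*(-1/53)) + 94) = 49*((-32/9 - 66/53) + 94) = 49*(-2290/477 + 94) = 49*(42548/477) = 2084852/477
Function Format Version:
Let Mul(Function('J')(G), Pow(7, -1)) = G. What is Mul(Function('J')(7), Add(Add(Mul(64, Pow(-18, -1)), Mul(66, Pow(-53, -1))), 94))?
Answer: Rational(2084852, 477) ≈ 4370.8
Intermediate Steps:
Function('J')(G) = Mul(7, G)
Mul(Function('J')(7), Add(Add(Mul(64, Pow(-18, -1)), Mul(66, Pow(-53, -1))), 94)) = Mul(Mul(7, 7), Add(Add(Mul(64, Pow(-18, -1)), Mul(66, Pow(-53, -1))), 94)) = Mul(49, Add(Add(Mul(64, Rational(-1, 18)), Mul(66, Rational(-1, 53))), 94)) = Mul(49, Add(Add(Rational(-32, 9), Rational(-66, 53)), 94)) = Mul(49, Add(Rational(-2290, 477), 94)) = Mul(49, Rational(42548, 477)) = Rational(2084852, 477)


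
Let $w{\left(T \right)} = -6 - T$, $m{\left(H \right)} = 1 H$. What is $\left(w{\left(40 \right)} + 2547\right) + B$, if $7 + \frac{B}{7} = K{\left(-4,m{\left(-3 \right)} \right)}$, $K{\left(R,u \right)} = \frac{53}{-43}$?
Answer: $\frac{105065}{43} \approx 2443.4$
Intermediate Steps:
$m{\left(H \right)} = H$
$K{\left(R,u \right)} = - \frac{53}{43}$ ($K{\left(R,u \right)} = 53 \left(- \frac{1}{43}\right) = - \frac{53}{43}$)
$B = - \frac{2478}{43}$ ($B = -49 + 7 \left(- \frac{53}{43}\right) = -49 - \frac{371}{43} = - \frac{2478}{43} \approx -57.628$)
$\left(w{\left(40 \right)} + 2547\right) + B = \left(\left(-6 - 40\right) + 2547\right) - \frac{2478}{43} = \left(-46 + 2547\right) - \frac{2478}{43} = 2501 - \frac{2478}{43} = \frac{105065}{43}$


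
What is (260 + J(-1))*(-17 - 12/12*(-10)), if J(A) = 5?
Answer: -1855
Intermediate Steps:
(260 + J(-1))*(-17 - 12/12*(-10)) = (260 + 5)*(-17 - 12/12*(-10)) = 265*(-17 - 12*1/12*(-10)) = 265*(-17 - 1*(-10)) = 265*(-17 + 10) = 265*(-7) = -1855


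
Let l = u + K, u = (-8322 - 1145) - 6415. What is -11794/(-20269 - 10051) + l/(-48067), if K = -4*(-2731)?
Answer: 358614379/728695720 ≈ 0.49213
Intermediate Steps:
K = 10924
u = -15882 (u = -9467 - 6415 = -15882)
l = -4958 (l = -15882 + 10924 = -4958)
-11794/(-20269 - 10051) + l/(-48067) = -11794/(-20269 - 10051) - 4958/(-48067) = -11794/(-30320) - 4958*(-1/48067) = -11794*(-1/30320) + 4958/48067 = 5897/15160 + 4958/48067 = 358614379/728695720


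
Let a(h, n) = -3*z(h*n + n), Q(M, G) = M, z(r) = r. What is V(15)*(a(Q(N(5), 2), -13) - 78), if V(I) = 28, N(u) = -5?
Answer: -6552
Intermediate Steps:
a(h, n) = -3*n - 3*h*n (a(h, n) = -3*(h*n + n) = -3*(n + h*n) = -3*n - 3*h*n)
V(15)*(a(Q(N(5), 2), -13) - 78) = 28*(-3*(-13)*(1 - 5) - 78) = 28*(-3*(-13)*(-4) - 78) = 28*(-156 - 78) = 28*(-234) = -6552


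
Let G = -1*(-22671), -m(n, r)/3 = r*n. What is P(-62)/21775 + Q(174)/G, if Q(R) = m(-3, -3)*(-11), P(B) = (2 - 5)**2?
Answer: 67386/4986475 ≈ 0.013514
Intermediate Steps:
m(n, r) = -3*n*r (m(n, r) = -3*r*n = -3*n*r)
P(B) = 9 (P(B) = (-3)**2 = 9)
Q(R) = 297 (Q(R) = -3*(-3)*(-3)*(-11) = -27*(-11) = 297)
G = 22671
P(-62)/21775 + Q(174)/G = 9/21775 + 297/22671 = 9*(1/21775) + 297*(1/22671) = 9/21775 + 3/229 = 67386/4986475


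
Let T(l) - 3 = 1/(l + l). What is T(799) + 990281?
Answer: 1582473833/1598 ≈ 9.9028e+5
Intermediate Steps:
T(l) = 3 + 1/(2*l) (T(l) = 3 + 1/(l + l) = 3 + 1/(2*l))
T(799) + 990281 = (3 + (½)/799) + 990281 = (3 + (½)*(1/799)) + 990281 = (3 + 1/1598) + 990281 = 4795/1598 + 990281 = 1582473833/1598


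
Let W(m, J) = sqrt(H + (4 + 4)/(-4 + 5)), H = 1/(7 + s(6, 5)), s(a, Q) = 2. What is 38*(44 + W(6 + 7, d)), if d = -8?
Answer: 1672 + 38*sqrt(73)/3 ≈ 1780.2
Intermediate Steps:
H = 1/9 (H = 1/(7 + 2) = 1/9 ≈ 0.11111)
W(m, J) = sqrt(73)/3 (W(m, J) = sqrt(1/9 + (4 + 4)/(-4 + 5)) = sqrt(1/9 + 8/1) = sqrt(1/9 + 8*1) = sqrt(1/9 + 8) = sqrt(73/9) = sqrt(73)/3)
38*(44 + W(6 + 7, d)) = 38*(44 + sqrt(73)/3) = 1672 + 38*sqrt(73)/3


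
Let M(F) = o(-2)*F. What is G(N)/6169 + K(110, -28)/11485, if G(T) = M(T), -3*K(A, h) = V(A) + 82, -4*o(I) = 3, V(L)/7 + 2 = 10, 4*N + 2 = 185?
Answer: -10845649/1133615440 ≈ -0.0095673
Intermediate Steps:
N = 183/4 (N = -1/2 + (1/4)*185 = -1/2 + 185/4 = 183/4 ≈ 45.750)
V(L) = 56 (V(L) = -14 + 7*10 = -14 + 70 = 56)
o(I) = -3/4 (o(I) = -1/4*3 = -3/4)
K(A, h) = -46 (K(A, h) = -(56 + 82)/3 = -1/3*138 = -46)
M(F) = -3*F/4
G(T) = -3*T/4
G(N)/6169 + K(110, -28)/11485 = -3/4*183/4/6169 - 46/11485 = -549/16*1/6169 - 46*1/11485 = -549/98704 - 46/11485 = -10845649/1133615440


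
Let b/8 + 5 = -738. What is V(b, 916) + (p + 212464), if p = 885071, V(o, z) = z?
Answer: 1098451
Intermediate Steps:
b = -5944 (b = -40 + 8*(-738) = -40 - 5904 = -5944)
V(b, 916) + (p + 212464) = 916 + (885071 + 212464) = 916 + 1097535 = 1098451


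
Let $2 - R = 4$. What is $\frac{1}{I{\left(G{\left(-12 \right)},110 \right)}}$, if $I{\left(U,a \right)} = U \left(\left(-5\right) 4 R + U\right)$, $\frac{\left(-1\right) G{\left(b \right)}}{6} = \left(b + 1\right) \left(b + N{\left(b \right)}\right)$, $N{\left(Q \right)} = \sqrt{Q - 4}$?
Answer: $\frac{83}{69872000} + \frac{193 i}{209616000} \approx 1.1879 \cdot 10^{-6} + 9.2073 \cdot 10^{-7} i$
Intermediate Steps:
$R = -2$ ($R = 2 - 4 = -2$)
$N{\left(Q \right)} = \sqrt{-4 + Q}$
$G{\left(b \right)} = - 6 \left(1 + b\right) \left(b + \sqrt{-4 + b}\right)$ ($G{\left(b \right)} = - 6 \left(b + 1\right) \left(b + \sqrt{-4 + b}\right) = - 6 \left(1 + b\right) \left(b + \sqrt{-4 + b}\right)$)
$I{\left(U,a \right)} = U \left(40 + U\right)$ ($I{\left(U,a \right)} = U \left(\left(-5\right) 4 \left(-2\right) + U\right) = U \left(\left(-20\right) \left(-2\right) + U\right) = U \left(40 + U\right)$)
$\frac{1}{I{\left(G{\left(-12 \right)},110 \right)}} = \frac{1}{\left(\left(-6\right) \left(-12\right) - 6 \left(-12\right)^{2} - 6 \sqrt{-4 - 12} - - 72 \sqrt{-4 - 12}\right) \left(40 - \left(-72 + 864 - 66 \sqrt{-4 - 12}\right)\right)} = \frac{1}{\left(72 - 864 - 6 \sqrt{-16} - - 72 \sqrt{-16}\right) \left(40 - \left(792 - 264 i\right)\right)} = \frac{1}{\left(72 - 864 - 6 \cdot 4 i - - 72 \cdot 4 i\right) \left(40 - \left(792 - 264 i\right)\right)} = \frac{1}{\left(72 - 864 - 24 i + 288 i\right) \left(40 + \left(72 - 864 - 24 i + 288 i\right)\right)} = \frac{1}{\left(-792 + 264 i\right) \left(40 - \left(792 - 264 i\right)\right)} = \frac{1}{\left(-792 + 264 i\right) \left(-752 + 264 i\right)} = \frac{\left(-792 - 264 i\right) \left(-752 - 264 i\right)}{442708992000}$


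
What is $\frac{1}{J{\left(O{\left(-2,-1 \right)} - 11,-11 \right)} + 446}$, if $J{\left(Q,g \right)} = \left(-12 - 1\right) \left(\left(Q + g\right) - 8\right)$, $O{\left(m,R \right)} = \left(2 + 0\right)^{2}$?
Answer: $\frac{1}{784} \approx 0.0012755$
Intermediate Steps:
$O{\left(m,R \right)} = 4$ ($O{\left(m,R \right)} = 2^{2} = 4$)
$J{\left(Q,g \right)} = 104 - 13 Q - 13 g$ ($J{\left(Q,g \right)} = - 13 \left(-8 + Q + g\right) = 104 - 13 Q - 13 g$)
$\frac{1}{J{\left(O{\left(-2,-1 \right)} - 11,-11 \right)} + 446} = \frac{1}{\left(104 - 13 \left(4 - 11\right) - -143\right) + 446} = \frac{1}{\left(104 - -91 + 143\right) + 446} = \frac{1}{\left(104 + 91 + 143\right) + 446} = \frac{1}{338 + 446} = \frac{1}{784}$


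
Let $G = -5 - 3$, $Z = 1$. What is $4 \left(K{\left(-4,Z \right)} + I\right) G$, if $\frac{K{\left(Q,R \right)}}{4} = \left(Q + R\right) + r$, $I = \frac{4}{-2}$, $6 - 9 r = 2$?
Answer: $\frac{3520}{9} \approx 391.11$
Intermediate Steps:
$r = \frac{4}{9}$ ($r = \frac{2}{3} - \frac{2}{9} = \frac{4}{9} \approx 0.44444$)
$I = -2$ ($I = 4 \left(- \frac{1}{2}\right) = -2$)
$K{\left(Q,R \right)} = \frac{16}{9} + 4 Q + 4 R$ ($K{\left(Q,R \right)} = 4 \left(\left(Q + R\right) + \frac{4}{9}\right) = 4 \left(\frac{4}{9} + Q + R\right) = \frac{16}{9} + 4 Q + 4 R$)
$G = -8$
$4 \left(K{\left(-4,Z \right)} + I\right) G = 4 \left(\left(\frac{16}{9} + 4 \left(-4\right) + 4 \cdot 1\right) - 2\right) \left(-8\right) = 4 \left(\left(\frac{16}{9} - 16 + 4\right) - 2\right) \left(-8\right) = 4 \left(- \frac{92}{9} - 2\right) \left(-8\right) = 4 \left(- \frac{110}{9}\right) \left(-8\right) = \left(- \frac{440}{9}\right) \left(-8\right) = \frac{3520}{9}$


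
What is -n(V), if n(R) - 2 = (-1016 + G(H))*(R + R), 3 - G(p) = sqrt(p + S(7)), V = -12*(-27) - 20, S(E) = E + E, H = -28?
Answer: 615902 + 608*I*sqrt(14) ≈ 6.159e+5 + 2274.9*I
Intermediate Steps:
S(E) = 2*E
V = 304 (V = 324 - 20 = 304)
G(p) = 3 - sqrt(14 + p) (G(p) = 3 - sqrt(p + 2*7) = 3 - sqrt(p + 14) = 3 - sqrt(14 + p))
n(R) = 2 + 2*R*(-1013 - I*sqrt(14)) (n(R) = 2 + (-1016 + (3 - sqrt(14 - 28)))*(R + R) = 2 + (-1016 + (3 - sqrt(-14)))*(2*R) = 2 + (-1016 + (3 - I*sqrt(14)))*(2*R) = 2 + (-1013 - I*sqrt(14))*(2*R) = 2 + 2*R*(-1013 - I*sqrt(14)))
-n(V) = -(2 - 2026*304 - 2*I*304*sqrt(14)) = -(2 - 615904 - 608*I*sqrt(14)) = -(-615902 - 608*I*sqrt(14)) = 615902 + 608*I*sqrt(14)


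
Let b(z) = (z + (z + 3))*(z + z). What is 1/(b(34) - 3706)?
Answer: 1/1122 ≈ 0.00089127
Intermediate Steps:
b(z) = 2*z*(3 + 2*z) (b(z) = (z + (3 + z))*(2*z) = (3 + 2*z)*(2*z) = 2*z*(3 + 2*z))
1/(b(34) - 3706) = 1/(2*34*(3 + 2*34) - 3706) = 1/(2*34*(3 + 68) - 3706) = 1/(2*34*71 - 3706) = 1/(4828 - 3706) = 1/1122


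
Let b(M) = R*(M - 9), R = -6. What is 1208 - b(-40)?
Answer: 914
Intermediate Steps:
b(M) = 54 - 6*M (b(M) = -6*(M - 9) = -6*(-9 + M) = 54 - 6*M)
1208 - b(-40) = 1208 - (54 - 6*(-40)) = 1208 - (54 + 240) = 1208 - 1*294 = 1208 - 294 = 914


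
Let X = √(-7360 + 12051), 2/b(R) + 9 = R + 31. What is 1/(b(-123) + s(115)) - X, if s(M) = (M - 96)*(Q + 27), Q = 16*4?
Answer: 101/174627 - √4691 ≈ -68.490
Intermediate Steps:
b(R) = 2/(22 + R) (b(R) = 2/(-9 + (R + 31)) = 2/(-9 + (31 + R)) = 2/(22 + R))
X = √4691 ≈ 68.491
Q = 64
s(M) = -8736 + 91*M (s(M) = (M - 96)*(64 + 27) = (-96 + M)*91 = -8736 + 91*M)
1/(b(-123) + s(115)) - X = 1/(2/(22 - 123) + (-8736 + 91*115)) - √4691 = 1/(2/(-101) + (-8736 + 10465)) - √4691 = 1/(2*(-1/101) + 1729) - √4691 = 1/(-2/101 + 1729) - √4691 = 1/(174627/101) - √4691 = 101/174627 - √4691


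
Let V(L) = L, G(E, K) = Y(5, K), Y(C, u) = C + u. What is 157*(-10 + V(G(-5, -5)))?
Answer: -1570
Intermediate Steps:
G(E, K) = 5 + K
157*(-10 + V(G(-5, -5))) = 157*(-10 + (5 - 5)) = 157*(-10 + 0) = 157*(-10) = -1570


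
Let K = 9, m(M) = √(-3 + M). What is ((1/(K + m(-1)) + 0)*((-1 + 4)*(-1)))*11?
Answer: -297/85 + 66*I/85 ≈ -3.4941 + 0.77647*I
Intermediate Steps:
((1/(K + m(-1)) + 0)*((-1 + 4)*(-1)))*11 = ((1/(9 + √(-3 - 1)) + 0)*((-1 + 4)*(-1)))*11 = ((1/(9 + √(-4)) + 0)*(3*(-1)))*11 = ((1/(9 + 2*I) + 0)*(-3))*11 = (((9 - 2*I)/85 + 0)*(-3))*11 = (((9 - 2*I)/85)*(-3))*11 = -3*(9 - 2*I)/85*11 = -33*(9 - 2*I)/85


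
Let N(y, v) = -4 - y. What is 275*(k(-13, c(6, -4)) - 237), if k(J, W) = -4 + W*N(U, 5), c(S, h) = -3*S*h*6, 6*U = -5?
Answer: -442475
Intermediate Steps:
U = -⅚ (U = (⅙)*(-5) = -⅚ ≈ -0.83333)
c(S, h) = -18*S*h (c(S, h) = -3*S*h*6 = -18*S*h)
k(J, W) = -4 - 19*W/6 (k(J, W) = -4 + W*(-4 - 1*(-⅚)) = -4 + W*(-4 + ⅚) = -4 + W*(-19/6) = -4 - 19*W/6)
275*(k(-13, c(6, -4)) - 237) = 275*((-4 - (-57)*6*(-4)) - 237) = 275*((-4 - 19/6*432) - 237) = 275*((-4 - 1368) - 237) = 275*(-1372 - 237) = 275*(-1609) = -442475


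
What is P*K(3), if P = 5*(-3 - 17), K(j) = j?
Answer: -300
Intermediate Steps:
P = -100 (P = 5*(-20) = -100)
P*K(3) = -100*3 = -300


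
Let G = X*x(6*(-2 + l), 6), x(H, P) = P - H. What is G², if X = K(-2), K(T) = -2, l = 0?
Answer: 1296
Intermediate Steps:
X = -2
G = -36 (G = -2*(6 - 6*(-2 + 0)) = -2*(6 - 6*(-2)) = -2*(6 - 1*(-12)) = -2*(6 + 12) = -2*18 = -36)
G² = (-36)² = 1296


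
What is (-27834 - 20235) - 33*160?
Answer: -53349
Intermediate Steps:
(-27834 - 20235) - 33*160 = -48069 - 5280 = -53349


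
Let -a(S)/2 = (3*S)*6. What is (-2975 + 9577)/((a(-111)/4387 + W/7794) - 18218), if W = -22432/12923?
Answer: -729301167584397/2012381783203531 ≈ -0.36241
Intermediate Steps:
W = -22432/12923 (W = -22432*1/12923 = -22432/12923 ≈ -1.7358)
a(S) = -36*S (a(S) = -2*3*S*6 = -36*S)
(-2975 + 9577)/((a(-111)/4387 + W/7794) - 18218) = (-2975 + 9577)/((-36*(-111)/4387 - 22432/12923/7794) - 18218) = 6602/((3996*(1/4387) - 22432/12923*1/7794) - 18218) = 6602/((3996/4387 - 11216/50360931) - 18218) = 6602/(201193075684/220933404297 - 18218) = 6602/(-4024763566407062/220933404297) = 6602*(-220933404297/4024763566407062) = -729301167584397/2012381783203531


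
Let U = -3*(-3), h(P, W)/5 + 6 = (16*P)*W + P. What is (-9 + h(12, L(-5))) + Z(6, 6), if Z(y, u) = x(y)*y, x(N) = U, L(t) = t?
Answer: -4725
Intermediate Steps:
h(P, W) = -30 + 5*P + 80*P*W (h(P, W) = -30 + 5*((16*P)*W + P) = -30 + 5*(16*P*W + P) = -30 + 5*(P + 16*P*W) = -30 + (5*P + 80*P*W) = -30 + 5*P + 80*P*W)
U = 9
x(N) = 9
Z(y, u) = 9*y
(-9 + h(12, L(-5))) + Z(6, 6) = (-9 + (-30 + 5*12 + 80*12*(-5))) + 9*6 = (-9 + (-30 + 60 - 4800)) + 54 = (-9 - 4770) + 54 = -4779 + 54 = -4725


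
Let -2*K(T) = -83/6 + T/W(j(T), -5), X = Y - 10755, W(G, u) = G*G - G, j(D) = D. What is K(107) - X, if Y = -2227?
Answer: 2065237/159 ≈ 12989.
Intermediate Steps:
W(G, u) = G² - G
X = -12982 (X = -2227 - 10755 = -12982)
K(T) = 83/12 - 1/(2*(-1 + T)) (K(T) = -(-83/6 + T/((T*(-1 + T))))/2 = -(-83*⅙ + T*(1/(T*(-1 + T))))/2 = -(-83/6 + 1/(-1 + T))/2 = 83/12 - 1/(2*(-1 + T)))
K(107) - X = (-89 + 83*107)/(12*(-1 + 107)) - 1*(-12982) = (1/12)*(-89 + 8881)/106 + 12982 = (1/12)*(1/106)*8792 + 12982 = 1099/159 + 12982 = 2065237/159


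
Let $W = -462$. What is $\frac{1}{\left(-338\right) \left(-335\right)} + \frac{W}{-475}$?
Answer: $\frac{10462547}{10756850} \approx 0.97264$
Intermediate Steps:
$\frac{1}{\left(-338\right) \left(-335\right)} + \frac{W}{-475} = \frac{1}{\left(-338\right) \left(-335\right)} - \frac{462}{-475} = \left(- \frac{1}{338}\right) \left(- \frac{1}{335}\right) - - \frac{462}{475} = \frac{1}{113230} + \frac{462}{475} = \frac{10462547}{10756850}$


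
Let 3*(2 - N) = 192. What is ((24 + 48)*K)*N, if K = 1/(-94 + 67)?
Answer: 496/3 ≈ 165.33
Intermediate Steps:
N = -62 (N = 2 - 1/3*192 = 2 - 64 = -62)
K = -1/27 (K = 1/(-27) = -1/27 ≈ -0.037037)
((24 + 48)*K)*N = ((24 + 48)*(-1/27))*(-62) = (72*(-1/27))*(-62) = -8/3*(-62) = 496/3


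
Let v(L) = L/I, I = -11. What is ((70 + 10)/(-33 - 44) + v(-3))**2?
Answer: 3481/5929 ≈ 0.58711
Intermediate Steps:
v(L) = -L/11 (v(L) = L/(-11) = L*(-1/11) = -L/11)
((70 + 10)/(-33 - 44) + v(-3))**2 = ((70 + 10)/(-33 - 44) - 1/11*(-3))**2 = (80/(-77) + 3/11)**2 = (80*(-1/77) + 3/11)**2 = (-80/77 + 3/11)**2 = (-59/77)**2 = 3481/5929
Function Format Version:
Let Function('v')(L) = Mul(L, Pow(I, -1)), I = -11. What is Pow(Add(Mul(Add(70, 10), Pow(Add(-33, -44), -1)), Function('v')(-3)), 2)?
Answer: Rational(3481, 5929) ≈ 0.58711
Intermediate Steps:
Function('v')(L) = Mul(Rational(-1, 11), L) (Function('v')(L) = Mul(L, Pow(-11, -1)) = Mul(L, Rational(-1, 11)) = Mul(Rational(-1, 11), L))
Pow(Add(Mul(Add(70, 10), Pow(Add(-33, -44), -1)), Function('v')(-3)), 2) = Pow(Add(Mul(Add(70, 10), Pow(Add(-33, -44), -1)), Mul(Rational(-1, 11), -3)), 2) = Pow(Add(Mul(80, Pow(-77, -1)), Rational(3, 11)), 2) = Pow(Add(Mul(80, Rational(-1, 77)), Rational(3, 11)), 2) = Pow(Add(Rational(-80, 77), Rational(3, 11)), 2) = Pow(Rational(-59, 77), 2) = Rational(3481, 5929)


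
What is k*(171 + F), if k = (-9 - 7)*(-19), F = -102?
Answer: 20976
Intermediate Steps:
k = 304 (k = -16*(-19) = 304)
k*(171 + F) = 304*(171 - 102) = 304*69 = 20976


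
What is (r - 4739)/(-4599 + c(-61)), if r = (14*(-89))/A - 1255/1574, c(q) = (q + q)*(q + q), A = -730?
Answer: -2722080363/5908835350 ≈ -0.46068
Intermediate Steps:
c(q) = 4*q**2 (c(q) = (2*q)*(2*q) = 4*q**2)
r = 522527/574510 (r = (14*(-89))/(-730) - 1255/1574 = -1246*(-1/730) - 1255*1/1574 = 623/365 - 1255/1574 = 522527/574510 ≈ 0.90952)
(r - 4739)/(-4599 + c(-61)) = (522527/574510 - 4739)/(-4599 + 4*(-61)**2) = -2722080363/(574510*(-4599 + 4*3721)) = -2722080363/(574510*(-4599 + 14884)) = -2722080363/574510/10285 = -2722080363/574510*1/10285 = -2722080363/5908835350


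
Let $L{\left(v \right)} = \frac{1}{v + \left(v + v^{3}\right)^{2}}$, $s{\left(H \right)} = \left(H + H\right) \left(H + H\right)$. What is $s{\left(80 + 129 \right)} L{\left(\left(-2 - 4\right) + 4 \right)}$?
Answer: $\frac{87362}{49} \approx 1782.9$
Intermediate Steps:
$s{\left(H \right)} = 4 H^{2}$ ($s{\left(H \right)} = 2 H 2 H = 4 H^{2}$)
$s{\left(80 + 129 \right)} L{\left(\left(-2 - 4\right) + 4 \right)} = 4 \left(80 + 129\right)^{2} \frac{1}{\left(\left(-2 - 4\right) + 4\right) \left(1 + \left(\left(-2 - 4\right) + 4\right) \left(1 + \left(\left(-2 - 4\right) + 4\right)^{2}\right)^{2}\right)} = 4 \cdot 209^{2} \frac{1}{\left(-6 + 4\right) \left(1 + \left(-6 + 4\right) \left(1 + \left(-6 + 4\right)^{2}\right)^{2}\right)} = 4 \cdot 43681 \frac{1}{\left(-2\right) \left(1 - 2 \left(1 + \left(-2\right)^{2}\right)^{2}\right)} = 174724 \left(- \frac{1}{2 \left(1 - 2 \left(1 + 4\right)^{2}\right)}\right) = 174724 \left(- \frac{1}{2 \left(1 - 2 \cdot 5^{2}\right)}\right) = 174724 \left(- \frac{1}{2 \left(1 - 50\right)}\right) = 174724 \left(- \frac{1}{2 \left(-49\right)}\right) = 174724 \left(\left(- \frac{1}{2}\right) \left(- \frac{1}{49}\right)\right) = 174724 \cdot \frac{1}{98} = \frac{87362}{49}$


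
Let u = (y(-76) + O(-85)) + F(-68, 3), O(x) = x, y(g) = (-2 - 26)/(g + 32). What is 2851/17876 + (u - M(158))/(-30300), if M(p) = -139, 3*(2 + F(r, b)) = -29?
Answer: 706341683/4468553100 ≈ 0.15807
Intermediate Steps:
F(r, b) = -35/3 (F(r, b) = -2 + (⅓)*(-29) = -2 - 29/3 = -35/3)
y(g) = -28/(32 + g)
u = -3169/33 (u = (-28/(32 - 76) - 85) - 35/3 = (-28/(-44) - 85) - 35/3 = (-28*(-1/44) - 85) - 35/3 = (7/11 - 85) - 35/3 = -928/11 - 35/3 = -3169/33 ≈ -96.030)
2851/17876 + (u - M(158))/(-30300) = 2851/17876 + (-3169/33 - 1*(-139))/(-30300) = 2851*(1/17876) + (-3169/33 + 139)*(-1/30300) = 2851/17876 + (1418/33)*(-1/30300) = 2851/17876 - 709/499950 = 706341683/4468553100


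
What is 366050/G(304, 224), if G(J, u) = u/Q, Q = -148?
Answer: -6771925/28 ≈ -2.4185e+5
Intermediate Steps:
G(J, u) = -u/148 (G(J, u) = u/(-148) = u*(-1/148) = -u/148)
366050/G(304, 224) = 366050/((-1/148*224)) = 366050/(-56/37) = 366050*(-37/56) = -6771925/28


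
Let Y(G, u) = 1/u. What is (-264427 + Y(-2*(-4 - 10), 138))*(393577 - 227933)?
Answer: -3022251390350/69 ≈ -4.3801e+10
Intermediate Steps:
(-264427 + Y(-2*(-4 - 10), 138))*(393577 - 227933) = (-264427 + 1/138)*(393577 - 227933) = (-264427 + 1/138)*165644 = -36490925/138*165644 = -3022251390350/69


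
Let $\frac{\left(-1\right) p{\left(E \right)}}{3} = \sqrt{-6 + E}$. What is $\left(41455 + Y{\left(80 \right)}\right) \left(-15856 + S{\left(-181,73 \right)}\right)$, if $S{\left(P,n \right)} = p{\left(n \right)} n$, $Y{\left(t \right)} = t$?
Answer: $-658578960 - 9096165 \sqrt{67} \approx -7.3303 \cdot 10^{8}$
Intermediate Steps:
$p{\left(E \right)} = - 3 \sqrt{-6 + E}$
$S{\left(P,n \right)} = - 3 n \sqrt{-6 + n}$ ($S{\left(P,n \right)} = - 3 \sqrt{-6 + n} n = - 3 n \sqrt{-6 + n}$)
$\left(41455 + Y{\left(80 \right)}\right) \left(-15856 + S{\left(-181,73 \right)}\right) = \left(41455 + 80\right) \left(-15856 - 219 \sqrt{-6 + 73}\right) = 41535 \left(-15856 - 219 \sqrt{67}\right) = -658578960 - 9096165 \sqrt{67}$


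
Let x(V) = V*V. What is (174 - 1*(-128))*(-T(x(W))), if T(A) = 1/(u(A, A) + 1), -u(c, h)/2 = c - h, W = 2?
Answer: -302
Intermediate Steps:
u(c, h) = -2*c + 2*h (u(c, h) = -2*(c - h) = -2*c + 2*h)
x(V) = V²
T(A) = 1 (T(A) = 1/((-2*A + 2*A) + 1) = 1/(0 + 1) = 1/1 = 1)
(174 - 1*(-128))*(-T(x(W))) = (174 - 1*(-128))*(-1*1) = (174 + 128)*(-1) = 302*(-1) = -302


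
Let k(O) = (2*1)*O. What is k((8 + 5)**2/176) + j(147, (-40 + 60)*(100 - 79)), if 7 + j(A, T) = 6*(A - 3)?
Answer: 75585/88 ≈ 858.92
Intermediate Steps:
j(A, T) = -25 + 6*A (j(A, T) = -7 + 6*(A - 3) = -7 + 6*(-3 + A) = -7 + (-18 + 6*A) = -25 + 6*A)
k(O) = 2*O
k((8 + 5)**2/176) + j(147, (-40 + 60)*(100 - 79)) = 2*((8 + 5)**2/176) + (-25 + 6*147) = 2*(13**2*(1/176)) + (-25 + 882) = 2*(169*(1/176)) + 857 = 2*(169/176) + 857 = 169/88 + 857 = 75585/88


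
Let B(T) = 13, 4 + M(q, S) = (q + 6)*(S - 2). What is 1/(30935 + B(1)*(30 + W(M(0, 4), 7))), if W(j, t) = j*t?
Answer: 1/32053 ≈ 3.1198e-5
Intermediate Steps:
M(q, S) = -4 + (-2 + S)*(6 + q) (M(q, S) = -4 + (q + 6)*(S - 2) = -4 + (6 + q)*(-2 + S) = -4 + (-2 + S)*(6 + q))
1/(30935 + B(1)*(30 + W(M(0, 4), 7))) = 1/(30935 + 13*(30 + (-16 - 2*0 + 6*4 + 4*0)*7)) = 1/(30935 + 13*(30 + (-16 + 0 + 24 + 0)*7)) = 1/(30935 + 13*(30 + 8*7)) = 1/(30935 + 13*(30 + 56)) = 1/(30935 + 13*86) = 1/(30935 + 1118) = 1/32053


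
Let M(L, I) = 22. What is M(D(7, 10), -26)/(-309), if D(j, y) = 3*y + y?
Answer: -22/309 ≈ -0.071197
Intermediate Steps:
D(j, y) = 4*y
M(D(7, 10), -26)/(-309) = 22/(-309) = 22*(-1/309) = -22/309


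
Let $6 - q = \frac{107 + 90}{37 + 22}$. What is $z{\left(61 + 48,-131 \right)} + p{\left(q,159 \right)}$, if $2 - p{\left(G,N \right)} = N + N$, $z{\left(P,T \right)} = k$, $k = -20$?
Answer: $-336$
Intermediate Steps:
$z{\left(P,T \right)} = -20$
$q = \frac{157}{59}$ ($q = 6 - \frac{107 + 90}{37 + 22} = 6 - \frac{197}{59} = \frac{157}{59} \approx 2.661$)
$p{\left(G,N \right)} = 2 - 2 N$ ($p{\left(G,N \right)} = 2 - \left(N + N\right) = 2 - 2 N$)
$z{\left(61 + 48,-131 \right)} + p{\left(q,159 \right)} = -20 + \left(2 - 318\right) = -20 - 316 = -336$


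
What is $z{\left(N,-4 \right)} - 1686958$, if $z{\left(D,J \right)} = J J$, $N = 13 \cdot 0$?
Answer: $-1686942$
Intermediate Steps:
$N = 0$
$z{\left(D,J \right)} = J^{2}$
$z{\left(N,-4 \right)} - 1686958 = \left(-4\right)^{2} - 1686958 = 16 - 1686958 = -1686942$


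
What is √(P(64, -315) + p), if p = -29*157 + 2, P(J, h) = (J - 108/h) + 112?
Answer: I*√5358955/35 ≈ 66.141*I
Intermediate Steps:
P(J, h) = 112 + J - 108/h
p = -4551 (p = -4553 + 2 = -4551)
√(P(64, -315) + p) = √((112 + 64 - 108/(-315)) - 4551) = √((112 + 64 - 108*(-1/315)) - 4551) = √((112 + 64 + 12/35) - 4551) = √(6172/35 - 4551) = √(-153113/35) = I*√5358955/35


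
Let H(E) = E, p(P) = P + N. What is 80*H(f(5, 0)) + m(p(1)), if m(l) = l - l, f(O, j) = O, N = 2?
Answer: 400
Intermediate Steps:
p(P) = 2 + P (p(P) = P + 2 = 2 + P)
m(l) = 0
80*H(f(5, 0)) + m(p(1)) = 80*5 + 0 = 400 + 0 = 400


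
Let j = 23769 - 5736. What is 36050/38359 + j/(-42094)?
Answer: 825760853/1614683746 ≈ 0.51141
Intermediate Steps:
j = 18033
36050/38359 + j/(-42094) = 36050/38359 + 18033/(-42094) = 36050*(1/38359) + 18033*(-1/42094) = 36050/38359 - 18033/42094 = 825760853/1614683746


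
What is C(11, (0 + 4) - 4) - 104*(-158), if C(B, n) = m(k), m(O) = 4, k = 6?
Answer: 16436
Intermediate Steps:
C(B, n) = 4
C(11, (0 + 4) - 4) - 104*(-158) = 4 - 104*(-158) = 4 + 16432 = 16436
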